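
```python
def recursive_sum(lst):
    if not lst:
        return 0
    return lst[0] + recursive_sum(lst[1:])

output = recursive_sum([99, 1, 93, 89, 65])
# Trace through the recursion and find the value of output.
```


recursive_sum([99, 1, 93, 89, 65])
= 99 + recursive_sum([1, 93, 89, 65])
= 99 + 1 + recursive_sum([93, 89, 65])
= 99 + 1 + 93 + recursive_sum([89, 65])
= 99 + 1 + 93 + 89 + recursive_sum([65])
= 99 + 1 + 93 + 89 + 65 + recursive_sum([])
= 99 + 1 + 93 + 89 + 65 + 0
= 347


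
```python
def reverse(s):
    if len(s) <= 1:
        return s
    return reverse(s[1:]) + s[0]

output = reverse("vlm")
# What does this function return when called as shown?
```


reverse("vlm")
= reverse("lm") + "v"
= reverse("m") + "l" + "v"
= "m" + "l" + "v"
= "mlv"


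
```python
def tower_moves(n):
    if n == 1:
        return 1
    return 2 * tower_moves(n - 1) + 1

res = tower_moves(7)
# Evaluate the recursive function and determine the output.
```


tower_moves(7)
= 2 * tower_moves(6) + 1
= 2 * (2 * tower_moves(5) + 1) + 1
= 2 * (2 * (2 * tower_moves(4) + 1) + 1) + 1
= 2 * (2 * (2 * (2 * tower_moves(3) + 1) + 1) + 1) + 1
= 2 * (2 * (2 * (2 * (2 * tower_moves(2) + 1) + 1) + 1) + 1) + 1
= 2 * (2 * (2 * (2 * (2 * (2 * tower_moves(1) + 1) + 1) + 1) + 1) + 1) + 1
Now compute bottom-up:
tower_moves(1) = 1
tower_moves(2) = 2 * 1 + 1 = 3
tower_moves(3) = 2 * 3 + 1 = 7
tower_moves(4) = 2 * 7 + 1 = 15
tower_moves(5) = 2 * 15 + 1 = 31
tower_moves(6) = 2 * 31 + 1 = 63
tower_moves(7) = 2 * 63 + 1 = 127
= 127


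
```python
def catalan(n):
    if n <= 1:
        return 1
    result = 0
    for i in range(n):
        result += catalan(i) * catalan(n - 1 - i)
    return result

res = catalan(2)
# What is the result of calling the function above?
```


catalan(2)
= sum of catalan(i) * catalan(2-1-i) for i in 0..1
  catalan(0)*catalan(1) = 1*1 = 1
  catalan(1)*catalan(0) = 1*1 = 1
= 1 + 1
= 2


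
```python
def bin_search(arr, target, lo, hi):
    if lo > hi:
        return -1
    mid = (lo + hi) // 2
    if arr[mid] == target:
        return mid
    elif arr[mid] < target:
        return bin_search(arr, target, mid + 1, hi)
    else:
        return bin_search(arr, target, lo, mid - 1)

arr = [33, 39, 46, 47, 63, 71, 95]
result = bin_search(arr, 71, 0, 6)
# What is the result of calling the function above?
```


bin_search(arr, 71, 0, 6)
lo=0, hi=6, mid=3, arr[mid]=47
47 < 71, search right half
lo=4, hi=6, mid=5, arr[mid]=71
arr[5] == 71, found at index 5
= 5


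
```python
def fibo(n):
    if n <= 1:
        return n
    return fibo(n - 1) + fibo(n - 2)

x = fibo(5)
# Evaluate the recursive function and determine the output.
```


fibo(5)
= fibo(4) + fibo(3)
= (fibo(3) + fibo(2)) + fibo(3)
Computing bottom-up: fibo(0)=0, fibo(1)=1, fibo(2)=1, fibo(3)=2, fibo(4)=3, fibo(5)=5
= 5


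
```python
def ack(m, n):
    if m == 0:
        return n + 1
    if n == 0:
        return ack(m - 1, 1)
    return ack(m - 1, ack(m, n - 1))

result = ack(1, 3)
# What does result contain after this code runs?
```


ack(1, 3)
= ack(0, ack(1, 2))
First compute ack(1, 2) = 4
= ack(0, 4)
= 5


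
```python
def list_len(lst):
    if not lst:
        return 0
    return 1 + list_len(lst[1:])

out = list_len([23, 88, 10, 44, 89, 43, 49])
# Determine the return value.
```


list_len([23, 88, 10, 44, 89, 43, 49])
= 1 + list_len([88, 10, 44, 89, 43, 49])
= 1 + 1 + list_len([10, 44, 89, 43, 49])
= 1 + 1 + 1 + list_len([44, 89, 43, 49])
= 1 + 1 + 1 + 1 + list_len([89, 43, 49])
= 1 + 1 + 1 + 1 + 1 + list_len([43, 49])
= 1 + 1 + 1 + 1 + 1 + 1 + list_len([49])
= 1 + 1 + 1 + 1 + 1 + 1 + 1 + list_len([])
= 1 + 1 + 1 + 1 + 1 + 1 + 1 + 0
= 7


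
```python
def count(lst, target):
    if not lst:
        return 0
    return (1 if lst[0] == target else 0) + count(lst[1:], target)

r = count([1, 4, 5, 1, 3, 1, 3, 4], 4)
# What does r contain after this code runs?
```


count([1, 4, 5, 1, 3, 1, 3, 4], 4)
lst[0]=1 != 4: 0 + count([4, 5, 1, 3, 1, 3, 4], 4)
lst[0]=4 == 4: 1 + count([5, 1, 3, 1, 3, 4], 4)
lst[0]=5 != 4: 0 + count([1, 3, 1, 3, 4], 4)
lst[0]=1 != 4: 0 + count([3, 1, 3, 4], 4)
lst[0]=3 != 4: 0 + count([1, 3, 4], 4)
lst[0]=1 != 4: 0 + count([3, 4], 4)
lst[0]=3 != 4: 0 + count([4], 4)
lst[0]=4 == 4: 1 + count([], 4)
= 2


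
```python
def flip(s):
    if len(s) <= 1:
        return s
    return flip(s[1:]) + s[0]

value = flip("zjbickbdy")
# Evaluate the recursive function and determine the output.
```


flip("zjbickbdy")
= flip("jbickbdy") + "z"
= flip("bickbdy") + "j" + "z"
= flip("ickbdy") + "b" + "j" + "z"
= flip("ckbdy") + "i" + "b" + "j" + "z"
= flip("kbdy") + "c" + "i" + "b" + "j" + "z"
= flip("bdy") + "k" + "c" + "i" + "b" + "j" + "z"
= flip("dy") + "b" + "k" + "c" + "i" + "b" + "j" + "z"
= flip("y") + "d" + "b" + "k" + "c" + "i" + "b" + "j" + "z"
= "y" + "d" + "b" + "k" + "c" + "i" + "b" + "j" + "z"
= "ydbkcibjz"


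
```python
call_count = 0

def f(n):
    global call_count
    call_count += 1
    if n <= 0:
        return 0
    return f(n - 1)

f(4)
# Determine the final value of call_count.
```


f(4) calls f(3) calls ... calls f(0)
Total calls: 4 + 1 (for base case) = 5


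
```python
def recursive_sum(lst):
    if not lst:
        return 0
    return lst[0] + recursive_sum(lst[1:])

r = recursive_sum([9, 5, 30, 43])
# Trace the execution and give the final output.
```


recursive_sum([9, 5, 30, 43])
= 9 + recursive_sum([5, 30, 43])
= 9 + 5 + recursive_sum([30, 43])
= 9 + 5 + 30 + recursive_sum([43])
= 9 + 5 + 30 + 43 + recursive_sum([])
= 9 + 5 + 30 + 43 + 0
= 87


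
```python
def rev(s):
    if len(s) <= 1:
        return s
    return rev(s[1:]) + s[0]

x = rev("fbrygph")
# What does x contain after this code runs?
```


rev("fbrygph")
= rev("brygph") + "f"
= rev("rygph") + "b" + "f"
= rev("ygph") + "r" + "b" + "f"
= rev("gph") + "y" + "r" + "b" + "f"
= rev("ph") + "g" + "y" + "r" + "b" + "f"
= rev("h") + "p" + "g" + "y" + "r" + "b" + "f"
= "h" + "p" + "g" + "y" + "r" + "b" + "f"
= "hpgyrbf"


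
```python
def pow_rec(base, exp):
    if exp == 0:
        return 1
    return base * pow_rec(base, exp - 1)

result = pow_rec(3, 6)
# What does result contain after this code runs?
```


pow_rec(3, 6)
= 3 * pow_rec(3, 5)
= 3 * 3 * pow_rec(3, 4)
= 3 * 3 * 3 * pow_rec(3, 3)
= 3 * 3 * 3 * 3 * pow_rec(3, 2)
= 3 * 3 * 3 * 3 * 3 * pow_rec(3, 1)
= 3 * 3 * 3 * 3 * 3 * 3 * pow_rec(3, 0)
= 3 * 3 * 3 * 3 * 3 * 3 * 1
= 729


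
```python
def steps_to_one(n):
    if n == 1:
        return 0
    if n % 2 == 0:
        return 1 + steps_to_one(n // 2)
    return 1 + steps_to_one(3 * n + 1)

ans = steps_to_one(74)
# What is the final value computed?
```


steps_to_one(74)
74 is even -> steps_to_one(37)
37 is odd -> 3*37+1 = 112 -> steps_to_one(112)
112 is even -> steps_to_one(56)
56 is even -> steps_to_one(28)
28 is even -> steps_to_one(14)
14 is even -> steps_to_one(7)
7 is odd -> 3*7+1 = 22 -> steps_to_one(22)
22 is even -> steps_to_one(11)
11 is odd -> 3*11+1 = 34 -> steps_to_one(34)
34 is even -> steps_to_one(17)
17 is odd -> 3*17+1 = 52 -> steps_to_one(52)
52 is even -> steps_to_one(26)
26 is even -> steps_to_one(13)
13 is odd -> 3*13+1 = 40 -> steps_to_one(40)
40 is even -> steps_to_one(20)
20 is even -> steps_to_one(10)
10 is even -> steps_to_one(5)
5 is odd -> 3*5+1 = 16 -> steps_to_one(16)
16 is even -> steps_to_one(8)
8 is even -> steps_to_one(4)
4 is even -> steps_to_one(2)
2 is even -> steps_to_one(1)
Reached 1 after 22 steps
= 22


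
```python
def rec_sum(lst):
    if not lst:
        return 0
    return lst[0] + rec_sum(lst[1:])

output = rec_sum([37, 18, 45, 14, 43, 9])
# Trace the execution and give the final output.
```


rec_sum([37, 18, 45, 14, 43, 9])
= 37 + rec_sum([18, 45, 14, 43, 9])
= 37 + 18 + rec_sum([45, 14, 43, 9])
= 37 + 18 + 45 + rec_sum([14, 43, 9])
= 37 + 18 + 45 + 14 + rec_sum([43, 9])
= 37 + 18 + 45 + 14 + 43 + rec_sum([9])
= 37 + 18 + 45 + 14 + 43 + 9 + rec_sum([])
= 37 + 18 + 45 + 14 + 43 + 9 + 0
= 166


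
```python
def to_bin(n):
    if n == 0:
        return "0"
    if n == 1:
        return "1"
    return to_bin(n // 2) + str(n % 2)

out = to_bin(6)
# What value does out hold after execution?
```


to_bin(6)
= to_bin(3) + "0"
= to_bin(1) + "1" + "0"
= "1" + "1" + "0"
= "110"


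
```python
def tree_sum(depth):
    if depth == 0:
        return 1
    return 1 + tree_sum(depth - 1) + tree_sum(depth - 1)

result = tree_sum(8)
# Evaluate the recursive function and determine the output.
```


tree_sum(8)
= 1 + tree_sum(7) + tree_sum(7)
= 1 + 2 * tree_sum(7)
tree_sum(k) = 2^(k+1) - 1
tree_sum(0) = 1
tree_sum(1) = 3
tree_sum(2) = 7
tree_sum(3) = 15
tree_sum(4) = 31
tree_sum(8) = 2^9 - 1 = 511


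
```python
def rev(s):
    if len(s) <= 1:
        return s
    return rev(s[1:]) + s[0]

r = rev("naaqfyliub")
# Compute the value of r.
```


rev("naaqfyliub")
= rev("aaqfyliub") + "n"
= rev("aqfyliub") + "a" + "n"
= rev("qfyliub") + "a" + "a" + "n"
= rev("fyliub") + "q" + "a" + "a" + "n"
= rev("yliub") + "f" + "q" + "a" + "a" + "n"
= rev("liub") + "y" + "f" + "q" + "a" + "a" + "n"
= rev("iub") + "l" + "y" + "f" + "q" + "a" + "a" + "n"
= rev("ub") + "i" + "l" + "y" + "f" + "q" + "a" + "a" + "n"
= rev("b") + "u" + "i" + "l" + "y" + "f" + "q" + "a" + "a" + "n"
= "b" + "u" + "i" + "l" + "y" + "f" + "q" + "a" + "a" + "n"
= "builyfqaan"


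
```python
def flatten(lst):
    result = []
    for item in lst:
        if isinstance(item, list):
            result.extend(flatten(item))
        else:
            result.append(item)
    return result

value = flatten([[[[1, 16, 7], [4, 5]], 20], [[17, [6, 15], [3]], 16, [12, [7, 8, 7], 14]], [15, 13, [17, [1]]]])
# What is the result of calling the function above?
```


flatten([[[[1, 16, 7], [4, 5]], 20], [[17, [6, 15], [3]], 16, [12, [7, 8, 7], 14]], [15, 13, [17, [1]]]])
Processing each element:
  [[[1, 16, 7], [4, 5]], 20] is a list -> flatten recursively -> [1, 16, 7, 4, 5, 20]
  [[17, [6, 15], [3]], 16, [12, [7, 8, 7], 14]] is a list -> flatten recursively -> [17, 6, 15, 3, 16, 12, 7, 8, 7, 14]
  [15, 13, [17, [1]]] is a list -> flatten recursively -> [15, 13, 17, 1]
= [1, 16, 7, 4, 5, 20, 17, 6, 15, 3, 16, 12, 7, 8, 7, 14, 15, 13, 17, 1]


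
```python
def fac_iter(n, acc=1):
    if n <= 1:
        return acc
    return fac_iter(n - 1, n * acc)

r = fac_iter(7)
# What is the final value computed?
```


fac_iter(7, 1)
= fac_iter(6, 7 * 1) = fac_iter(6, 7)
= fac_iter(5, 6 * 7) = fac_iter(5, 42)
= fac_iter(4, 5 * 42) = fac_iter(4, 210)
= fac_iter(3, 4 * 210) = fac_iter(3, 840)
= fac_iter(2, 3 * 840) = fac_iter(2, 2520)
= fac_iter(1, 2 * 2520) = fac_iter(1, 5040)
n <= 1, return acc = 5040


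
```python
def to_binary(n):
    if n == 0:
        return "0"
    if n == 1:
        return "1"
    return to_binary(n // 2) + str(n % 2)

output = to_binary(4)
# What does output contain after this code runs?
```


to_binary(4)
= to_binary(2) + "0"
= to_binary(1) + "0" + "0"
= "1" + "0" + "0"
= "100"


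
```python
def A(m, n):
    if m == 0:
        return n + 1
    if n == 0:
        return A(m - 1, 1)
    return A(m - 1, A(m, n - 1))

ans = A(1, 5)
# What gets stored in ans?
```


A(1, 5)
= A(0, A(1, 4))
First compute A(1, 4) = 6
= A(0, 6)
= 7


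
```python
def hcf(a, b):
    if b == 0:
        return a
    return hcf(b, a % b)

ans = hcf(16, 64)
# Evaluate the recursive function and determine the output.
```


hcf(16, 64)
= hcf(64, 16 % 64) = hcf(64, 16)
= hcf(16, 64 % 16) = hcf(16, 0)
b == 0, return a = 16


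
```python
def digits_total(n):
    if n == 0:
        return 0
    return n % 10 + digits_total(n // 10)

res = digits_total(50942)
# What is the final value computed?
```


digits_total(50942)
= 2 + digits_total(5094)
= 2 + 4 + digits_total(509)
= 2 + 4 + 9 + digits_total(50)
= 2 + 4 + 9 + 0 + digits_total(5)
= 2 + 4 + 9 + 0 + 5 + digits_total(0)
= 2 + 4 + 9 + 0 + 5 + 0
= 20


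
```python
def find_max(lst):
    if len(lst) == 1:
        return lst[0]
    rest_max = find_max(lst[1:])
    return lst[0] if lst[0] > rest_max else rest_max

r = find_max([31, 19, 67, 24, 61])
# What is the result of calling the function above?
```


find_max([31, 19, 67, 24, 61])
= compare 31 with find_max([19, 67, 24, 61])
= compare 19 with find_max([67, 24, 61])
= compare 67 with find_max([24, 61])
= compare 24 with find_max([61])
Base: find_max([61]) = 61
compare 24 with 61: max = 61
compare 67 with 61: max = 67
compare 19 with 67: max = 67
compare 31 with 67: max = 67
= 67


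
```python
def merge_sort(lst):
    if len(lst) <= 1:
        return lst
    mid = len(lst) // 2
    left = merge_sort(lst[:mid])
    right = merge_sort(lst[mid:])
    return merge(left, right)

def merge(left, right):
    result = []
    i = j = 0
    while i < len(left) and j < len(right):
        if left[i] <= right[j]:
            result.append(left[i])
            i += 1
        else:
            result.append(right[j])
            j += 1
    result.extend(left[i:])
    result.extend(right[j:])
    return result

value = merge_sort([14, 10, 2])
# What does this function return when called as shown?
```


merge_sort([14, 10, 2])
Split into [14] and [10, 2]
Left sorted: [14]
Right sorted: [2, 10]
Merge [14] and [2, 10]
= [2, 10, 14]


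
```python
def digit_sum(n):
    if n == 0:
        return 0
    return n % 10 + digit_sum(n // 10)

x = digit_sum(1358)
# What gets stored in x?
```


digit_sum(1358)
= 8 + digit_sum(135)
= 8 + 5 + digit_sum(13)
= 8 + 5 + 3 + digit_sum(1)
= 8 + 5 + 3 + 1 + digit_sum(0)
= 8 + 5 + 3 + 1 + 0
= 17


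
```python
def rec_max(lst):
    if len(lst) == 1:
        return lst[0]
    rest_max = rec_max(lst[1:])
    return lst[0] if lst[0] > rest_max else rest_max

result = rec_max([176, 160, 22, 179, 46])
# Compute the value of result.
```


rec_max([176, 160, 22, 179, 46])
= compare 176 with rec_max([160, 22, 179, 46])
= compare 160 with rec_max([22, 179, 46])
= compare 22 with rec_max([179, 46])
= compare 179 with rec_max([46])
Base: rec_max([46]) = 46
compare 179 with 46: max = 179
compare 22 with 179: max = 179
compare 160 with 179: max = 179
compare 176 with 179: max = 179
= 179


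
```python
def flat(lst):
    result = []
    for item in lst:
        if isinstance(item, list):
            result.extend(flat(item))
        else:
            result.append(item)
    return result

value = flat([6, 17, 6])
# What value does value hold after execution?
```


flat([6, 17, 6])
Processing each element:
  6 is not a list -> append 6
  17 is not a list -> append 17
  6 is not a list -> append 6
= [6, 17, 6]


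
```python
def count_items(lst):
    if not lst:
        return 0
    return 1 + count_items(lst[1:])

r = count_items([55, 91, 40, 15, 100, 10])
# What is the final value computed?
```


count_items([55, 91, 40, 15, 100, 10])
= 1 + count_items([91, 40, 15, 100, 10])
= 1 + 1 + count_items([40, 15, 100, 10])
= 1 + 1 + 1 + count_items([15, 100, 10])
= 1 + 1 + 1 + 1 + count_items([100, 10])
= 1 + 1 + 1 + 1 + 1 + count_items([10])
= 1 + 1 + 1 + 1 + 1 + 1 + count_items([])
= 1 + 1 + 1 + 1 + 1 + 1 + 0
= 6


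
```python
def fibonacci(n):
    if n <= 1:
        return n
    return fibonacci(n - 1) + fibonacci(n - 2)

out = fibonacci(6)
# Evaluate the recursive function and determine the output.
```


fibonacci(6)
= fibonacci(5) + fibonacci(4)
= (fibonacci(4) + fibonacci(3)) + fibonacci(4)
Computing bottom-up: fibonacci(0)=0, fibonacci(1)=1, fibonacci(2)=1, fibonacci(3)=2, fibonacci(4)=3, fibonacci(5)=5, fibonacci(6)=8
= 8


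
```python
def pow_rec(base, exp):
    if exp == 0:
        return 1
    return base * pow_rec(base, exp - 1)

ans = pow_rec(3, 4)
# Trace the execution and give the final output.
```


pow_rec(3, 4)
= 3 * pow_rec(3, 3)
= 3 * 3 * pow_rec(3, 2)
= 3 * 3 * 3 * pow_rec(3, 1)
= 3 * 3 * 3 * 3 * pow_rec(3, 0)
= 3 * 3 * 3 * 3 * 1
= 81


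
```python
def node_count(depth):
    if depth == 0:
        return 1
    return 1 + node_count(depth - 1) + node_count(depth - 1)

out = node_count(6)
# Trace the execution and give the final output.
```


node_count(6)
= 1 + node_count(5) + node_count(5)
= 1 + 2 * node_count(5)
node_count(k) = 2^(k+1) - 1
node_count(0) = 1
node_count(1) = 3
node_count(2) = 7
node_count(3) = 15
node_count(4) = 31
node_count(6) = 2^7 - 1 = 127


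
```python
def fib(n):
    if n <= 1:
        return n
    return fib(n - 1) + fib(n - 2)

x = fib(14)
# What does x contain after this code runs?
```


fib(14)
= fib(13) + fib(12)
= (fib(12) + fib(11)) + fib(12)
Computing bottom-up: fib(0)=0, fib(1)=1, fib(2)=1, fib(3)=2, fib(4)=3, fib(5)=5, fib(6)=8, fib(7)=13, fib(8)=21, fib(9)=34, fib(10)=55, fib(11)=89, fib(12)=144, fib(13)=233, fib(14)=377
= 377


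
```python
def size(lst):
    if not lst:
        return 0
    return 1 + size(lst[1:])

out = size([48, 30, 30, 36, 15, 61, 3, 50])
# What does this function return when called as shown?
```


size([48, 30, 30, 36, 15, 61, 3, 50])
= 1 + size([30, 30, 36, 15, 61, 3, 50])
= 1 + 1 + size([30, 36, 15, 61, 3, 50])
= 1 + 1 + 1 + size([36, 15, 61, 3, 50])
= 1 + 1 + 1 + 1 + size([15, 61, 3, 50])
= 1 + 1 + 1 + 1 + 1 + size([61, 3, 50])
= 1 + 1 + 1 + 1 + 1 + 1 + size([3, 50])
= 1 + 1 + 1 + 1 + 1 + 1 + 1 + size([50])
= 1 + 1 + 1 + 1 + 1 + 1 + 1 + 1 + size([])
= 1 + 1 + 1 + 1 + 1 + 1 + 1 + 1 + 0
= 8


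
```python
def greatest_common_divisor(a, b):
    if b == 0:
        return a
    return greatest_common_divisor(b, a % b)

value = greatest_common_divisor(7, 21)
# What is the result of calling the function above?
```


greatest_common_divisor(7, 21)
= greatest_common_divisor(21, 7 % 21) = greatest_common_divisor(21, 7)
= greatest_common_divisor(7, 21 % 7) = greatest_common_divisor(7, 0)
b == 0, return a = 7


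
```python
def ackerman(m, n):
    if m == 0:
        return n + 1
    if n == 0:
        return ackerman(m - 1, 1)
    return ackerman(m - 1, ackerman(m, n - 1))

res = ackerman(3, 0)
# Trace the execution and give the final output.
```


ackerman(3, 0)
n == 0: return ackerman(2, 1)
= ackerman(2, 1) = 5
= 5


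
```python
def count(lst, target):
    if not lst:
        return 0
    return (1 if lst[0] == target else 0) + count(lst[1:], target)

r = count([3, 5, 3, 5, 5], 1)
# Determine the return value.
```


count([3, 5, 3, 5, 5], 1)
lst[0]=3 != 1: 0 + count([5, 3, 5, 5], 1)
lst[0]=5 != 1: 0 + count([3, 5, 5], 1)
lst[0]=3 != 1: 0 + count([5, 5], 1)
lst[0]=5 != 1: 0 + count([5], 1)
lst[0]=5 != 1: 0 + count([], 1)
= 0


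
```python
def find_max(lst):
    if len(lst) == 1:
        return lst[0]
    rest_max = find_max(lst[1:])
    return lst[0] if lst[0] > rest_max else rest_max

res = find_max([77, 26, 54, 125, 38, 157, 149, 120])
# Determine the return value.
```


find_max([77, 26, 54, 125, 38, 157, 149, 120])
= compare 77 with find_max([26, 54, 125, 38, 157, 149, 120])
= compare 26 with find_max([54, 125, 38, 157, 149, 120])
= compare 54 with find_max([125, 38, 157, 149, 120])
= compare 125 with find_max([38, 157, 149, 120])
= compare 38 with find_max([157, 149, 120])
= compare 157 with find_max([149, 120])
= compare 149 with find_max([120])
Base: find_max([120]) = 120
compare 149 with 120: max = 149
compare 157 with 149: max = 157
compare 38 with 157: max = 157
compare 125 with 157: max = 157
compare 54 with 157: max = 157
compare 26 with 157: max = 157
compare 77 with 157: max = 157
= 157


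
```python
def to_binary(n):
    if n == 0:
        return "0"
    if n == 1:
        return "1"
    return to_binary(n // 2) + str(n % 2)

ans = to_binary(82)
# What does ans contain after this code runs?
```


to_binary(82)
= to_binary(41) + "0"
= to_binary(20) + "1" + "0"
= to_binary(10) + "0" + "1" + "0"
= to_binary(5) + "0" + "0" + "1" + "0"
= to_binary(2) + "1" + "0" + "0" + "1" + "0"
= to_binary(1) + "0" + "1" + "0" + "0" + "1" + "0"
= "1" + "0" + "1" + "0" + "0" + "1" + "0"
= "1010010"


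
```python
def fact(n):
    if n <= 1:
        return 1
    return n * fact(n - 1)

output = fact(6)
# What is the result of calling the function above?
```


fact(6)
= 6 * fact(5)
= 6 * 5 * fact(4)
= 6 * 5 * 4 * fact(3)
= 6 * 5 * 4 * 3 * fact(2)
= 6 * 5 * 4 * 3 * 2 * fact(1)
= 6 * 5 * 4 * 3 * 2 * 1
= 720


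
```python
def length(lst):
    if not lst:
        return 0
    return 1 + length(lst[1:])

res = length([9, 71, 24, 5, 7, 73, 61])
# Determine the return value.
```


length([9, 71, 24, 5, 7, 73, 61])
= 1 + length([71, 24, 5, 7, 73, 61])
= 1 + 1 + length([24, 5, 7, 73, 61])
= 1 + 1 + 1 + length([5, 7, 73, 61])
= 1 + 1 + 1 + 1 + length([7, 73, 61])
= 1 + 1 + 1 + 1 + 1 + length([73, 61])
= 1 + 1 + 1 + 1 + 1 + 1 + length([61])
= 1 + 1 + 1 + 1 + 1 + 1 + 1 + length([])
= 1 + 1 + 1 + 1 + 1 + 1 + 1 + 0
= 7


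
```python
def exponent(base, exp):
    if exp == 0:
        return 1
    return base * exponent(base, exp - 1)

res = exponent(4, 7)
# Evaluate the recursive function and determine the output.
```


exponent(4, 7)
= 4 * exponent(4, 6)
= 4 * 4 * exponent(4, 5)
= 4 * 4 * 4 * exponent(4, 4)
= 4 * 4 * 4 * 4 * exponent(4, 3)
= 4 * 4 * 4 * 4 * 4 * exponent(4, 2)
= 4 * 4 * 4 * 4 * 4 * 4 * exponent(4, 1)
= 4 * 4 * 4 * 4 * 4 * 4 * 4 * exponent(4, 0)
= 4 * 4 * 4 * 4 * 4 * 4 * 4 * 1
= 16384


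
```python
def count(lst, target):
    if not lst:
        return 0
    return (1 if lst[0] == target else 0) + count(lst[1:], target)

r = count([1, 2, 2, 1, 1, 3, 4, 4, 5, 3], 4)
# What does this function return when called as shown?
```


count([1, 2, 2, 1, 1, 3, 4, 4, 5, 3], 4)
lst[0]=1 != 4: 0 + count([2, 2, 1, 1, 3, 4, 4, 5, 3], 4)
lst[0]=2 != 4: 0 + count([2, 1, 1, 3, 4, 4, 5, 3], 4)
lst[0]=2 != 4: 0 + count([1, 1, 3, 4, 4, 5, 3], 4)
lst[0]=1 != 4: 0 + count([1, 3, 4, 4, 5, 3], 4)
lst[0]=1 != 4: 0 + count([3, 4, 4, 5, 3], 4)
lst[0]=3 != 4: 0 + count([4, 4, 5, 3], 4)
lst[0]=4 == 4: 1 + count([4, 5, 3], 4)
lst[0]=4 == 4: 1 + count([5, 3], 4)
lst[0]=5 != 4: 0 + count([3], 4)
lst[0]=3 != 4: 0 + count([], 4)
= 2


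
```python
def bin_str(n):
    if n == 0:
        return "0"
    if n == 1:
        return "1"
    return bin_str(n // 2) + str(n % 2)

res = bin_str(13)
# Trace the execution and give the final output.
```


bin_str(13)
= bin_str(6) + "1"
= bin_str(3) + "0" + "1"
= bin_str(1) + "1" + "0" + "1"
= "1" + "1" + "0" + "1"
= "1101"


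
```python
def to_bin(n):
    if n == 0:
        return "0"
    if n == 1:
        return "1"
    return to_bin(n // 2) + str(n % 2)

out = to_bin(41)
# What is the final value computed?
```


to_bin(41)
= to_bin(20) + "1"
= to_bin(10) + "0" + "1"
= to_bin(5) + "0" + "0" + "1"
= to_bin(2) + "1" + "0" + "0" + "1"
= to_bin(1) + "0" + "1" + "0" + "0" + "1"
= "1" + "0" + "1" + "0" + "0" + "1"
= "101001"


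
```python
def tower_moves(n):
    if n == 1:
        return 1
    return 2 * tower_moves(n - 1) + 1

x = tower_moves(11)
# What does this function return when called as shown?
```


tower_moves(11)
= 2 * tower_moves(10) + 1
= 2 * (2 * tower_moves(9) + 1) + 1
= 2 * (2 * (2 * tower_moves(8) + 1) + 1) + 1
= 2 * (2 * (2 * (2 * tower_moves(7) + 1) + 1) + 1) + 1
= 2 * (2 * (2 * (2 * (2 * tower_moves(6) + 1) + 1) + 1) + 1) + 1
= 2 * (2 * (2 * (2 * (2 * (2 * tower_moves(5) + 1) + 1) + 1) + 1) + 1) + 1
= 2 * (2 * (2 * (2 * (2 * (2 * (2 * tower_moves(4) + 1) + 1) + 1) + 1) + 1) + 1) + 1
= 2 * (2 * (2 * (2 * (2 * (2 * (2 * (2 * tower_moves(3) + 1) + 1) + 1) + 1) + 1) + 1) + 1) + 1
= 2 * (2 * (2 * (2 * (2 * (2 * (2 * (2 * (2 * tower_moves(2) + 1) + 1) + 1) + 1) + 1) + 1) + 1) + 1) + 1
= 2 * (2 * (2 * (2 * (2 * (2 * (2 * (2 * (2 * (2 * tower_moves(1) + 1) + 1) + 1) + 1) + 1) + 1) + 1) + 1) + 1) + 1
Now compute bottom-up:
tower_moves(1) = 1
tower_moves(2) = 2 * 1 + 1 = 3
tower_moves(3) = 2 * 3 + 1 = 7
tower_moves(4) = 2 * 7 + 1 = 15
tower_moves(5) = 2 * 15 + 1 = 31
tower_moves(6) = 2 * 31 + 1 = 63
tower_moves(7) = 2 * 63 + 1 = 127
tower_moves(8) = 2 * 127 + 1 = 255
tower_moves(9) = 2 * 255 + 1 = 511
tower_moves(10) = 2 * 511 + 1 = 1023
tower_moves(11) = 2 * 1023 + 1 = 2047
= 2047


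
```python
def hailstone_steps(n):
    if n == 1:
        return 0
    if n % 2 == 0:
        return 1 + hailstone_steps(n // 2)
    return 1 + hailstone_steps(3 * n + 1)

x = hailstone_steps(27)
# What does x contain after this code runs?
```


hailstone_steps(27)
27 is odd -> 3*27+1 = 82 -> hailstone_steps(82)
82 is even -> hailstone_steps(41)
41 is odd -> 3*41+1 = 124 -> hailstone_steps(124)
124 is even -> hailstone_steps(62)
62 is even -> hailstone_steps(31)
31 is odd -> 3*31+1 = 94 -> hailstone_steps(94)
94 is even -> hailstone_steps(47)
47 is odd -> 3*47+1 = 142 -> hailstone_steps(142)
142 is even -> hailstone_steps(71)
71 is odd -> 3*71+1 = 214 -> hailstone_steps(214)
214 is even -> hailstone_steps(107)
107 is odd -> 3*107+1 = 322 -> hailstone_steps(322)
322 is even -> hailstone_steps(161)
161 is odd -> 3*161+1 = 484 -> hailstone_steps(484)
484 is even -> hailstone_steps(242)
242 is even -> hailstone_steps(121)
121 is odd -> 3*121+1 = 364 -> hailstone_steps(364)
364 is even -> hailstone_steps(182)
182 is even -> hailstone_steps(91)
91 is odd -> 3*91+1 = 274 -> hailstone_steps(274)
274 is even -> hailstone_steps(137)
137 is odd -> 3*137+1 = 412 -> hailstone_steps(412)
412 is even -> hailstone_steps(206)
206 is even -> hailstone_steps(103)
103 is odd -> 3*103+1 = 310 -> hailstone_steps(310)
310 is even -> hailstone_steps(155)
155 is odd -> 3*155+1 = 466 -> hailstone_steps(466)
466 is even -> hailstone_steps(233)
233 is odd -> 3*233+1 = 700 -> hailstone_steps(700)
700 is even -> hailstone_steps(350)
350 is even -> hailstone_steps(175)
175 is odd -> 3*175+1 = 526 -> hailstone_steps(526)
526 is even -> hailstone_steps(263)
263 is odd -> 3*263+1 = 790 -> hailstone_steps(790)
790 is even -> hailstone_steps(395)
395 is odd -> 3*395+1 = 1186 -> hailstone_steps(1186)
1186 is even -> hailstone_steps(593)
593 is odd -> 3*593+1 = 1780 -> hailstone_steps(1780)
1780 is even -> hailstone_steps(890)
890 is even -> hailstone_steps(445)
445 is odd -> 3*445+1 = 1336 -> hailstone_steps(1336)
1336 is even -> hailstone_steps(668)
668 is even -> hailstone_steps(334)
334 is even -> hailstone_steps(167)
167 is odd -> 3*167+1 = 502 -> hailstone_steps(502)
502 is even -> hailstone_steps(251)
251 is odd -> 3*251+1 = 754 -> hailstone_steps(754)
754 is even -> hailstone_steps(377)
377 is odd -> 3*377+1 = 1132 -> hailstone_steps(1132)
1132 is even -> hailstone_steps(566)
566 is even -> hailstone_steps(283)
283 is odd -> 3*283+1 = 850 -> hailstone_steps(850)
850 is even -> hailstone_steps(425)
425 is odd -> 3*425+1 = 1276 -> hailstone_steps(1276)
1276 is even -> hailstone_steps(638)
638 is even -> hailstone_steps(319)
319 is odd -> 3*319+1 = 958 -> hailstone_steps(958)
958 is even -> hailstone_steps(479)
479 is odd -> 3*479+1 = 1438 -> hailstone_steps(1438)
1438 is even -> hailstone_steps(719)
719 is odd -> 3*719+1 = 2158 -> hailstone_steps(2158)
2158 is even -> hailstone_steps(1079)
1079 is odd -> 3*1079+1 = 3238 -> hailstone_steps(3238)
3238 is even -> hailstone_steps(1619)
1619 is odd -> 3*1619+1 = 4858 -> hailstone_steps(4858)
4858 is even -> hailstone_steps(2429)
2429 is odd -> 3*2429+1 = 7288 -> hailstone_steps(7288)
7288 is even -> hailstone_steps(3644)
3644 is even -> hailstone_steps(1822)
1822 is even -> hailstone_steps(911)
911 is odd -> 3*911+1 = 2734 -> hailstone_steps(2734)
2734 is even -> hailstone_steps(1367)
1367 is odd -> 3*1367+1 = 4102 -> hailstone_steps(4102)
4102 is even -> hailstone_steps(2051)
2051 is odd -> 3*2051+1 = 6154 -> hailstone_steps(6154)
6154 is even -> hailstone_steps(3077)
3077 is odd -> 3*3077+1 = 9232 -> hailstone_steps(9232)
9232 is even -> hailstone_steps(4616)
4616 is even -> hailstone_steps(2308)
2308 is even -> hailstone_steps(1154)
1154 is even -> hailstone_steps(577)
577 is odd -> 3*577+1 = 1732 -> hailstone_steps(1732)
1732 is even -> hailstone_steps(866)
866 is even -> hailstone_steps(433)
433 is odd -> 3*433+1 = 1300 -> hailstone_steps(1300)
1300 is even -> hailstone_steps(650)
650 is even -> hailstone_steps(325)
325 is odd -> 3*325+1 = 976 -> hailstone_steps(976)
976 is even -> hailstone_steps(488)
488 is even -> hailstone_steps(244)
244 is even -> hailstone_steps(122)
122 is even -> hailstone_steps(61)
61 is odd -> 3*61+1 = 184 -> hailstone_steps(184)
184 is even -> hailstone_steps(92)
92 is even -> hailstone_steps(46)
46 is even -> hailstone_steps(23)
23 is odd -> 3*23+1 = 70 -> hailstone_steps(70)
70 is even -> hailstone_steps(35)
35 is odd -> 3*35+1 = 106 -> hailstone_steps(106)
106 is even -> hailstone_steps(53)
53 is odd -> 3*53+1 = 160 -> hailstone_steps(160)
160 is even -> hailstone_steps(80)
80 is even -> hailstone_steps(40)
40 is even -> hailstone_steps(20)
20 is even -> hailstone_steps(10)
10 is even -> hailstone_steps(5)
5 is odd -> 3*5+1 = 16 -> hailstone_steps(16)
16 is even -> hailstone_steps(8)
8 is even -> hailstone_steps(4)
4 is even -> hailstone_steps(2)
2 is even -> hailstone_steps(1)
Reached 1 after 111 steps
= 111


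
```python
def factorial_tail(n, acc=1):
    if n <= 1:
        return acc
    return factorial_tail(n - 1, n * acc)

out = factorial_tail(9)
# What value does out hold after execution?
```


factorial_tail(9, 1)
= factorial_tail(8, 9 * 1) = factorial_tail(8, 9)
= factorial_tail(7, 8 * 9) = factorial_tail(7, 72)
= factorial_tail(6, 7 * 72) = factorial_tail(6, 504)
= factorial_tail(5, 6 * 504) = factorial_tail(5, 3024)
= factorial_tail(4, 5 * 3024) = factorial_tail(4, 15120)
= factorial_tail(3, 4 * 15120) = factorial_tail(3, 60480)
= factorial_tail(2, 3 * 60480) = factorial_tail(2, 181440)
= factorial_tail(1, 2 * 181440) = factorial_tail(1, 362880)
n <= 1, return acc = 362880


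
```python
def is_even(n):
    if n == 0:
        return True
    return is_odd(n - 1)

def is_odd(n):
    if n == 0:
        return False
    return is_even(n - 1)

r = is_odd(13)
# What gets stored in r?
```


is_odd(13)
= is_even(12)
= is_odd(11)
= is_even(10)
= is_odd(9)
= is_even(8)
= is_odd(7)
= is_even(6)
= is_odd(5)
= is_even(4)
= is_odd(3)
= is_even(2)
= is_odd(1)
= is_even(0)
n == 0: return True
= True


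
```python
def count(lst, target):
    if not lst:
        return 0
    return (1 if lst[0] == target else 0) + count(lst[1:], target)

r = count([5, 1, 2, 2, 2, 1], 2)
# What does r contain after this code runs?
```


count([5, 1, 2, 2, 2, 1], 2)
lst[0]=5 != 2: 0 + count([1, 2, 2, 2, 1], 2)
lst[0]=1 != 2: 0 + count([2, 2, 2, 1], 2)
lst[0]=2 == 2: 1 + count([2, 2, 1], 2)
lst[0]=2 == 2: 1 + count([2, 1], 2)
lst[0]=2 == 2: 1 + count([1], 2)
lst[0]=1 != 2: 0 + count([], 2)
= 3


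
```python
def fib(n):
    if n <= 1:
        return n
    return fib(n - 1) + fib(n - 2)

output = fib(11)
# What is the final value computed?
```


fib(11)
= fib(10) + fib(9)
= (fib(9) + fib(8)) + fib(9)
Computing bottom-up: fib(0)=0, fib(1)=1, fib(2)=1, fib(3)=2, fib(4)=3, fib(5)=5, fib(6)=8, fib(7)=13, fib(8)=21, fib(9)=34, fib(10)=55, fib(11)=89
= 89


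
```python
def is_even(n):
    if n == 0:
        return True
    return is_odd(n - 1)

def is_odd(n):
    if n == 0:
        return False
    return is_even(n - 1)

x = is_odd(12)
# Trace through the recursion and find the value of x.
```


is_odd(12)
= is_even(11)
= is_odd(10)
= is_even(9)
= is_odd(8)
= is_even(7)
= is_odd(6)
= is_even(5)
= is_odd(4)
= is_even(3)
= is_odd(2)
= is_even(1)
= is_odd(0)
n == 0: return False
= False


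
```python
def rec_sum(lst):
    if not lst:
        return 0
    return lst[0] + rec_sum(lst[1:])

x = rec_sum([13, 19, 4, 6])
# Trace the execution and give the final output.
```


rec_sum([13, 19, 4, 6])
= 13 + rec_sum([19, 4, 6])
= 13 + 19 + rec_sum([4, 6])
= 13 + 19 + 4 + rec_sum([6])
= 13 + 19 + 4 + 6 + rec_sum([])
= 13 + 19 + 4 + 6 + 0
= 42


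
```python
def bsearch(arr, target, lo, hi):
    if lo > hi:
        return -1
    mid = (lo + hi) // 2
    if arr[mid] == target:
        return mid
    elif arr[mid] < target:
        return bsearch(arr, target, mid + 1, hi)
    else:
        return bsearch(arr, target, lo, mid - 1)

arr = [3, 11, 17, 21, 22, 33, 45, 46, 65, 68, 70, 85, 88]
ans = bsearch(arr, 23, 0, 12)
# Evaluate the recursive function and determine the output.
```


bsearch(arr, 23, 0, 12)
lo=0, hi=12, mid=6, arr[mid]=45
45 > 23, search left half
lo=0, hi=5, mid=2, arr[mid]=17
17 < 23, search right half
lo=3, hi=5, mid=4, arr[mid]=22
22 < 23, search right half
lo=5, hi=5, mid=5, arr[mid]=33
33 > 23, search left half
lo > hi, target not found, return -1
= -1


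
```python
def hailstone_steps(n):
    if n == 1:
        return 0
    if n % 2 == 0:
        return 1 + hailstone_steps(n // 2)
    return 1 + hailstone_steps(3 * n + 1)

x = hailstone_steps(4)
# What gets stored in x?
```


hailstone_steps(4)
4 is even -> hailstone_steps(2)
2 is even -> hailstone_steps(1)
Reached 1 after 2 steps
= 2


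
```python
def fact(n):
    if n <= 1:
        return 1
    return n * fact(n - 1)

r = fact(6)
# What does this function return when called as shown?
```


fact(6)
= 6 * fact(5)
= 6 * 5 * fact(4)
= 6 * 5 * 4 * fact(3)
= 6 * 5 * 4 * 3 * fact(2)
= 6 * 5 * 4 * 3 * 2 * fact(1)
= 6 * 5 * 4 * 3 * 2 * 1
= 720


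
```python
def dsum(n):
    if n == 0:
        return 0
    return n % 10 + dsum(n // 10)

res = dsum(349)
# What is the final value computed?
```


dsum(349)
= 9 + dsum(34)
= 9 + 4 + dsum(3)
= 9 + 4 + 3 + dsum(0)
= 9 + 4 + 3 + 0
= 16


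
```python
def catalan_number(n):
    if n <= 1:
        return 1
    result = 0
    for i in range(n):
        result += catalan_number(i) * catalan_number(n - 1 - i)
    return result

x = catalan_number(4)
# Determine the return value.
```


catalan_number(4)
= sum of catalan_number(i) * catalan_number(4-1-i) for i in 0..3
First compute sub-values bottom-up:
  catalan_number(0) = 1, catalan_number(1) = 1
  catalan_number(2) = 1*1 + 1*1 = 2
  catalan_number(3) = 1*2 + 1*1 + 2*1 = 5
Now catalan_number(4):
  catalan_number(0)*catalan_number(3) = 1*5 = 5
  catalan_number(1)*catalan_number(2) = 1*2 = 2
  catalan_number(2)*catalan_number(1) = 2*1 = 2
  catalan_number(3)*catalan_number(0) = 5*1 = 5
= 5 + 2 + 2 + 5
= 14


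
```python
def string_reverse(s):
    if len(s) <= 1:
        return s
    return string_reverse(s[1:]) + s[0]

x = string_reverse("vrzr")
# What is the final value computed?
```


string_reverse("vrzr")
= string_reverse("rzr") + "v"
= string_reverse("zr") + "r" + "v"
= string_reverse("r") + "z" + "r" + "v"
= "r" + "z" + "r" + "v"
= "rzrv"


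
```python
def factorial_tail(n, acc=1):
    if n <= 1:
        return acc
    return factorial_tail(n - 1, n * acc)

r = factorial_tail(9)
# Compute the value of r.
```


factorial_tail(9, 1)
= factorial_tail(8, 9 * 1) = factorial_tail(8, 9)
= factorial_tail(7, 8 * 9) = factorial_tail(7, 72)
= factorial_tail(6, 7 * 72) = factorial_tail(6, 504)
= factorial_tail(5, 6 * 504) = factorial_tail(5, 3024)
= factorial_tail(4, 5 * 3024) = factorial_tail(4, 15120)
= factorial_tail(3, 4 * 15120) = factorial_tail(3, 60480)
= factorial_tail(2, 3 * 60480) = factorial_tail(2, 181440)
= factorial_tail(1, 2 * 181440) = factorial_tail(1, 362880)
n <= 1, return acc = 362880


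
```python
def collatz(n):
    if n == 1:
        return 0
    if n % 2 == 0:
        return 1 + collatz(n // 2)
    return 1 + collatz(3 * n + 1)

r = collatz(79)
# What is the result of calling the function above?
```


collatz(79)
79 is odd -> 3*79+1 = 238 -> collatz(238)
238 is even -> collatz(119)
119 is odd -> 3*119+1 = 358 -> collatz(358)
358 is even -> collatz(179)
179 is odd -> 3*179+1 = 538 -> collatz(538)
538 is even -> collatz(269)
269 is odd -> 3*269+1 = 808 -> collatz(808)
808 is even -> collatz(404)
404 is even -> collatz(202)
202 is even -> collatz(101)
101 is odd -> 3*101+1 = 304 -> collatz(304)
304 is even -> collatz(152)
152 is even -> collatz(76)
76 is even -> collatz(38)
38 is even -> collatz(19)
19 is odd -> 3*19+1 = 58 -> collatz(58)
58 is even -> collatz(29)
29 is odd -> 3*29+1 = 88 -> collatz(88)
88 is even -> collatz(44)
44 is even -> collatz(22)
22 is even -> collatz(11)
11 is odd -> 3*11+1 = 34 -> collatz(34)
34 is even -> collatz(17)
17 is odd -> 3*17+1 = 52 -> collatz(52)
52 is even -> collatz(26)
26 is even -> collatz(13)
13 is odd -> 3*13+1 = 40 -> collatz(40)
40 is even -> collatz(20)
20 is even -> collatz(10)
10 is even -> collatz(5)
5 is odd -> 3*5+1 = 16 -> collatz(16)
16 is even -> collatz(8)
8 is even -> collatz(4)
4 is even -> collatz(2)
2 is even -> collatz(1)
Reached 1 after 35 steps
= 35


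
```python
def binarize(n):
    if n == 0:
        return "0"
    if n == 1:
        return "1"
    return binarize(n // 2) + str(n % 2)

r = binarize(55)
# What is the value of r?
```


binarize(55)
= binarize(27) + "1"
= binarize(13) + "1" + "1"
= binarize(6) + "1" + "1" + "1"
= binarize(3) + "0" + "1" + "1" + "1"
= binarize(1) + "1" + "0" + "1" + "1" + "1"
= "1" + "1" + "0" + "1" + "1" + "1"
= "110111"


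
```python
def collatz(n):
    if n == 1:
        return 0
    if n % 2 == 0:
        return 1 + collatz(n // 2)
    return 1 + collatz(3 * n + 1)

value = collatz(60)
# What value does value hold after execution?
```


collatz(60)
60 is even -> collatz(30)
30 is even -> collatz(15)
15 is odd -> 3*15+1 = 46 -> collatz(46)
46 is even -> collatz(23)
23 is odd -> 3*23+1 = 70 -> collatz(70)
70 is even -> collatz(35)
35 is odd -> 3*35+1 = 106 -> collatz(106)
106 is even -> collatz(53)
53 is odd -> 3*53+1 = 160 -> collatz(160)
160 is even -> collatz(80)
80 is even -> collatz(40)
40 is even -> collatz(20)
20 is even -> collatz(10)
10 is even -> collatz(5)
5 is odd -> 3*5+1 = 16 -> collatz(16)
16 is even -> collatz(8)
8 is even -> collatz(4)
4 is even -> collatz(2)
2 is even -> collatz(1)
Reached 1 after 19 steps
= 19


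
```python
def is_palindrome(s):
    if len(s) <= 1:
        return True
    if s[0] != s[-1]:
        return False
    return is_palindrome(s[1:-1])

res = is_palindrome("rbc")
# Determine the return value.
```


is_palindrome("rbc")
"rbc": s[0]='r' != s[-1]='c' -> False
= False


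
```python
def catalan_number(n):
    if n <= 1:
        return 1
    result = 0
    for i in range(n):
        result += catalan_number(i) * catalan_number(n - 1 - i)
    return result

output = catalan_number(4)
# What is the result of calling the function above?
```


catalan_number(4)
= sum of catalan_number(i) * catalan_number(4-1-i) for i in 0..3
First compute sub-values bottom-up:
  catalan_number(0) = 1, catalan_number(1) = 1
  catalan_number(2) = 1*1 + 1*1 = 2
  catalan_number(3) = 1*2 + 1*1 + 2*1 = 5
Now catalan_number(4):
  catalan_number(0)*catalan_number(3) = 1*5 = 5
  catalan_number(1)*catalan_number(2) = 1*2 = 2
  catalan_number(2)*catalan_number(1) = 2*1 = 2
  catalan_number(3)*catalan_number(0) = 5*1 = 5
= 5 + 2 + 2 + 5
= 14


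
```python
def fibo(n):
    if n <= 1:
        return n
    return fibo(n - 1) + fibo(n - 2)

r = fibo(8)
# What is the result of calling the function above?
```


fibo(8)
= fibo(7) + fibo(6)
= (fibo(6) + fibo(5)) + fibo(6)
Computing bottom-up: fibo(0)=0, fibo(1)=1, fibo(2)=1, fibo(3)=2, fibo(4)=3, fibo(5)=5, fibo(6)=8, fibo(7)=13, fibo(8)=21
= 21


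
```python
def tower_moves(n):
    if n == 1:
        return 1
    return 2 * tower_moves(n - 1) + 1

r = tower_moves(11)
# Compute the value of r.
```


tower_moves(11)
= 2 * tower_moves(10) + 1
= 2 * (2 * tower_moves(9) + 1) + 1
= 2 * (2 * (2 * tower_moves(8) + 1) + 1) + 1
= 2 * (2 * (2 * (2 * tower_moves(7) + 1) + 1) + 1) + 1
= 2 * (2 * (2 * (2 * (2 * tower_moves(6) + 1) + 1) + 1) + 1) + 1
= 2 * (2 * (2 * (2 * (2 * (2 * tower_moves(5) + 1) + 1) + 1) + 1) + 1) + 1
= 2 * (2 * (2 * (2 * (2 * (2 * (2 * tower_moves(4) + 1) + 1) + 1) + 1) + 1) + 1) + 1
= 2 * (2 * (2 * (2 * (2 * (2 * (2 * (2 * tower_moves(3) + 1) + 1) + 1) + 1) + 1) + 1) + 1) + 1
= 2 * (2 * (2 * (2 * (2 * (2 * (2 * (2 * (2 * tower_moves(2) + 1) + 1) + 1) + 1) + 1) + 1) + 1) + 1) + 1
= 2 * (2 * (2 * (2 * (2 * (2 * (2 * (2 * (2 * (2 * tower_moves(1) + 1) + 1) + 1) + 1) + 1) + 1) + 1) + 1) + 1) + 1
Now compute bottom-up:
tower_moves(1) = 1
tower_moves(2) = 2 * 1 + 1 = 3
tower_moves(3) = 2 * 3 + 1 = 7
tower_moves(4) = 2 * 7 + 1 = 15
tower_moves(5) = 2 * 15 + 1 = 31
tower_moves(6) = 2 * 31 + 1 = 63
tower_moves(7) = 2 * 63 + 1 = 127
tower_moves(8) = 2 * 127 + 1 = 255
tower_moves(9) = 2 * 255 + 1 = 511
tower_moves(10) = 2 * 511 + 1 = 1023
tower_moves(11) = 2 * 1023 + 1 = 2047
= 2047
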